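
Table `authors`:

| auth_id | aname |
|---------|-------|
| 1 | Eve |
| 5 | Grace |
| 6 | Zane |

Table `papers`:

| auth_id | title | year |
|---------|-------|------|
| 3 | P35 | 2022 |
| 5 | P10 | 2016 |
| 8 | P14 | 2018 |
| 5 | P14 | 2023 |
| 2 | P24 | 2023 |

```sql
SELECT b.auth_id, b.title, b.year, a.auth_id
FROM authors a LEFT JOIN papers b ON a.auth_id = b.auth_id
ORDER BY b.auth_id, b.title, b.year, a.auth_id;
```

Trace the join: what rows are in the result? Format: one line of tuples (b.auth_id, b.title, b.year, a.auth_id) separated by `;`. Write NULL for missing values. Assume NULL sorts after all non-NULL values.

LEFT JOIN keeps every row from `authors`; unmatched rows get NULL for `papers`'s columns.
Matching on a.auth_id = b.auth_id.
- a row (auth_id=1): no match → kept, b columns NULL.
- a row (auth_id=5): matches 2 b row(s) → 2 output row(s).
- a row (auth_id=6): no match → kept, b columns NULL.
After projecting and ordering:
b.auth_id | b.title | b.year | a.auth_id
5 | P10 | 2016 | 5
5 | P14 | 2023 | 5
NULL | NULL | NULL | 1
NULL | NULL | NULL | 6

(5, P10, 2016, 5); (5, P14, 2023, 5); (NULL, NULL, NULL, 1); (NULL, NULL, NULL, 6)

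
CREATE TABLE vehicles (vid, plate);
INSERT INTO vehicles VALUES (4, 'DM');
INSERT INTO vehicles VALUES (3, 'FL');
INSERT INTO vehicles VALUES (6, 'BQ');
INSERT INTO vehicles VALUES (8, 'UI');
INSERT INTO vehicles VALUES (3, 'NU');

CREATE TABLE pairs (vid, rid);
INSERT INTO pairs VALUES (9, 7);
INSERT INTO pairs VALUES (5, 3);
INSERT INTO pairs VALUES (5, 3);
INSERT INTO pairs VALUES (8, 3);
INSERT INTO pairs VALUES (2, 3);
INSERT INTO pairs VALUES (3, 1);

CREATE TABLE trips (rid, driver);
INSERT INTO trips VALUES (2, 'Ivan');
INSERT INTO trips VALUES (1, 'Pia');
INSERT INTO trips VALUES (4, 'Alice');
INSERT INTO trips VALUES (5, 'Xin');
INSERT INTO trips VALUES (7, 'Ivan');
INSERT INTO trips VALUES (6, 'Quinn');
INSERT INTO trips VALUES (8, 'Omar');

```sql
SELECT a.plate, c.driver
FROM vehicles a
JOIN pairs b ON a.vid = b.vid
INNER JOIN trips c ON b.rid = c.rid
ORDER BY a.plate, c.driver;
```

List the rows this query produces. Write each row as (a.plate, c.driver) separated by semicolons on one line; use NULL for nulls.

Step 1 — a INNER JOIN b on vid → 3 row(s).
Then INNER JOIN `trips c` on rid: keep only rows whose b.rid appears in c.

(FL, Pia); (NU, Pia)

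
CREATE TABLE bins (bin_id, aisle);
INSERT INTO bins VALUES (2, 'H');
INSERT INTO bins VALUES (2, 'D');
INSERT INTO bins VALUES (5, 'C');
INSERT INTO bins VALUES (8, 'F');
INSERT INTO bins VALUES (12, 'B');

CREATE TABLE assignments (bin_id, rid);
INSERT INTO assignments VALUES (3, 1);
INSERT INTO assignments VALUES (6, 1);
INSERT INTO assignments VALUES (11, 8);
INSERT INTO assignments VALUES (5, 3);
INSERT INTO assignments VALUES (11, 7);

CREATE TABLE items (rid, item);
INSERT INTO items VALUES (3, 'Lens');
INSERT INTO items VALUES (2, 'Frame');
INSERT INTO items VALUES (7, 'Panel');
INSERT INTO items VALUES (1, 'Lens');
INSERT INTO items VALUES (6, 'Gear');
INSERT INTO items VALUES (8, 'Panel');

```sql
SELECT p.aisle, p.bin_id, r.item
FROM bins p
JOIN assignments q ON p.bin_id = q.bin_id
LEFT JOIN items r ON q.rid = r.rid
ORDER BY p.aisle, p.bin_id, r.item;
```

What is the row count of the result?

1

Evaluate left to right. First `bins p INNER JOIN assignments q` on bin_id: 1 row(s).
Then LEFT JOIN `items r` on rid: each of those 1 rows is kept; rows whose q.rid has no match in r get NULL for r's columns.
Result: 1 row(s).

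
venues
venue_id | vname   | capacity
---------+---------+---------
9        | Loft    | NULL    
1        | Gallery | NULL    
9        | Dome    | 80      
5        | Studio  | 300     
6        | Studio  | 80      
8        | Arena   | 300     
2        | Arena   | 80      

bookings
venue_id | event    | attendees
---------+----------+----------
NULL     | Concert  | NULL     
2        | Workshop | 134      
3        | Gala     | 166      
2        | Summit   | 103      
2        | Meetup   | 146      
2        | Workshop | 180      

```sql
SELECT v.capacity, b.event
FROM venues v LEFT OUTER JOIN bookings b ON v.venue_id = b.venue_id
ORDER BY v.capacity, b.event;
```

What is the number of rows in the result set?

LEFT JOIN keeps every row from `venues`; unmatched rows get NULL for `bookings`'s columns.
Matching on v.venue_id = b.venue_id. A NULL in a compared column never satisfies the condition.
- v row (venue_id=9): no match → kept, b columns NULL.
- v row (venue_id=1): no match → kept, b columns NULL.
- v row (venue_id=9): no match → kept, b columns NULL.
- v row (venue_id=5): no match → kept, b columns NULL.
- v row (venue_id=6): no match → kept, b columns NULL.
- v row (venue_id=8): no match → kept, b columns NULL.
- v row (venue_id=2): matches 4 b row(s) → 4 output row(s).
Total: 4 matched + 6 padded = 10 rows.

10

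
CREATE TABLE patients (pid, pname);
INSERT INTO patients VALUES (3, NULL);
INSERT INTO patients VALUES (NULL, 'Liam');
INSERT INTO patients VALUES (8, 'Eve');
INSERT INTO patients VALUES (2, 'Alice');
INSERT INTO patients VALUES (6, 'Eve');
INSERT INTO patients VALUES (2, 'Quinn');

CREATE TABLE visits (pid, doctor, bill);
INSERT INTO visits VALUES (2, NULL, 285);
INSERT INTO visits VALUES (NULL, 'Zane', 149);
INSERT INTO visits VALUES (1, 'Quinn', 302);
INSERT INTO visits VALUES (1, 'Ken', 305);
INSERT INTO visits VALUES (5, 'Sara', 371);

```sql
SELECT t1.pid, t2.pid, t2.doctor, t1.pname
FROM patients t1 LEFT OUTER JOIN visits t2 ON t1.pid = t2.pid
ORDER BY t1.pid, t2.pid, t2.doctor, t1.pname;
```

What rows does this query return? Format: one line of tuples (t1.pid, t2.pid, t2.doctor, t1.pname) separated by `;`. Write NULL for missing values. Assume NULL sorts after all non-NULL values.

(2, 2, NULL, Alice); (2, 2, NULL, Quinn); (3, NULL, NULL, NULL); (6, NULL, NULL, Eve); (8, NULL, NULL, Eve); (NULL, NULL, NULL, Liam)

LEFT JOIN keeps every row from `patients`; unmatched rows get NULL for `visits`'s columns.
Matching on t1.pid = t2.pid. A NULL in a compared column never satisfies the condition.
Matched pairs: 2; unmatched t1 rows kept: 4.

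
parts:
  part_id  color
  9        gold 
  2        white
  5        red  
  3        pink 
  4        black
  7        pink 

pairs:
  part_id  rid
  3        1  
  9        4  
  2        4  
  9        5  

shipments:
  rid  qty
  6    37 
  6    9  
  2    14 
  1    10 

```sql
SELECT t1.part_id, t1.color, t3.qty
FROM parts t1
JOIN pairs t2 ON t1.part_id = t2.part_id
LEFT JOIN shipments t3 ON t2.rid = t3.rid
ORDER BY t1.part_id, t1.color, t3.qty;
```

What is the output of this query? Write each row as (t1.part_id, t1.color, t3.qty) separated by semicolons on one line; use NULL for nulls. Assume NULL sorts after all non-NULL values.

Evaluate left to right. First `parts t1 INNER JOIN pairs t2` on part_id: 4 row(s).
Then LEFT JOIN `shipments t3` on rid: each of those 4 rows is kept; rows whose t2.rid has no match in t3 get NULL for t3's columns.

(2, white, NULL); (3, pink, 10); (9, gold, NULL); (9, gold, NULL)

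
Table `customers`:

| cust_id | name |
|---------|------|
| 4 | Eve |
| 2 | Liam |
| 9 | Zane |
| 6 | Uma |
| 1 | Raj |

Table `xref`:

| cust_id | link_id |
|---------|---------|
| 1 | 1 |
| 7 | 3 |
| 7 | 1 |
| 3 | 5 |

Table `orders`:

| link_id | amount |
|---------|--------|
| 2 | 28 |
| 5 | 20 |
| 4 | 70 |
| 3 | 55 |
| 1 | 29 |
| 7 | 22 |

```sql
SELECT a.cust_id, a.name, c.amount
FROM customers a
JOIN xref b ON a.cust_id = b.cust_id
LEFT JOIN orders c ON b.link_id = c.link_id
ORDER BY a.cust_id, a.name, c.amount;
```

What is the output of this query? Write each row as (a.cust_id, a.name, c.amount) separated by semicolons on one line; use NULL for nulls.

Step 1 — a INNER JOIN b on cust_id → 1 row(s).
Then LEFT JOIN `orders c` on link_id: each of those 1 rows is kept; rows whose b.link_id has no match in c get NULL for c's columns.

(1, Raj, 29)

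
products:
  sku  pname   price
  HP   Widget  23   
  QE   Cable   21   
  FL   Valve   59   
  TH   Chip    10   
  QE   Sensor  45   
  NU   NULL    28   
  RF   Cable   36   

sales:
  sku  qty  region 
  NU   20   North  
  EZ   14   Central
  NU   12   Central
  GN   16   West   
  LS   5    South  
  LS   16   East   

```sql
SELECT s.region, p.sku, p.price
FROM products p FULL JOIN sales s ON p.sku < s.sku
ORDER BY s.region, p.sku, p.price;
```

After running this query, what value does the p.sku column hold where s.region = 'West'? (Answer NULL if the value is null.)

FULL OUTER JOIN keeps every row from both sides; unmatched rows get NULL for the other side's columns.
Matching on p.sku < s.sku.
- p[0] sku=HP → 4 match(es) in s → 4 row(s).
- p[1] sku=QE → no match; kept with NULLs on the s side.
- p[2] sku=FL → 5 match(es) in s → 5 row(s).
- p[3] sku=TH → no match; kept with NULLs on the s side.
- p[4] sku=QE → no match; kept with NULLs on the s side.
- p[5] sku=NU → no match; kept with NULLs on the s side.
- p[6] sku=RF → no match; kept with NULLs on the s side.
- 1 s row(s) had no p match → kept, p columns NULL.

FL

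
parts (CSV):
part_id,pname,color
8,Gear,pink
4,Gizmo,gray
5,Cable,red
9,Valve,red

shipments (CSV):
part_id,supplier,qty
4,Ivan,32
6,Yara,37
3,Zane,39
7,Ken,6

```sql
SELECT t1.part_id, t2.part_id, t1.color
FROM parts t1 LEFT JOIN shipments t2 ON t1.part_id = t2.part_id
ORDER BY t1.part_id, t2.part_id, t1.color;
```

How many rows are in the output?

LEFT JOIN keeps every row from `parts`; unmatched rows get NULL for `shipments`'s columns.
Matching on t1.part_id = t2.part_id.
Matched pairs: 1; unmatched t1 rows kept: 3.
Total: 1 matched + 3 padded = 4 rows.

4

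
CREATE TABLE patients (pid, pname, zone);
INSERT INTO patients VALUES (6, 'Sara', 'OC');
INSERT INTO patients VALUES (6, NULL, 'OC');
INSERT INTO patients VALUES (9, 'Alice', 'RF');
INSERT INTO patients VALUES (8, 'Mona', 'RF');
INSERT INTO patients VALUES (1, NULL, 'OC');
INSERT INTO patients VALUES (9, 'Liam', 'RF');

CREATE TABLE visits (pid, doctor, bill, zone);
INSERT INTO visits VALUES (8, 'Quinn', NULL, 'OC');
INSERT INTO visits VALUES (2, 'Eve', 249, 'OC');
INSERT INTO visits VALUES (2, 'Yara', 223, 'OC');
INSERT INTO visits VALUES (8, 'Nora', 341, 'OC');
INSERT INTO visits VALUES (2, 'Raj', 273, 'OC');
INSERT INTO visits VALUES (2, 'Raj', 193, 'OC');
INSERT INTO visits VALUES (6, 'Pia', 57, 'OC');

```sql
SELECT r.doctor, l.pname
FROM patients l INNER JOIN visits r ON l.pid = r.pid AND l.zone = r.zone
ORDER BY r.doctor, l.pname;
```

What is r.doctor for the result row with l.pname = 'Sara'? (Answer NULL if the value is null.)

Pia

INNER JOIN keeps only pairs where the ON condition holds.
Matching on l.pid = r.pid AND l.zone = r.zone.
Matched pairs: 2.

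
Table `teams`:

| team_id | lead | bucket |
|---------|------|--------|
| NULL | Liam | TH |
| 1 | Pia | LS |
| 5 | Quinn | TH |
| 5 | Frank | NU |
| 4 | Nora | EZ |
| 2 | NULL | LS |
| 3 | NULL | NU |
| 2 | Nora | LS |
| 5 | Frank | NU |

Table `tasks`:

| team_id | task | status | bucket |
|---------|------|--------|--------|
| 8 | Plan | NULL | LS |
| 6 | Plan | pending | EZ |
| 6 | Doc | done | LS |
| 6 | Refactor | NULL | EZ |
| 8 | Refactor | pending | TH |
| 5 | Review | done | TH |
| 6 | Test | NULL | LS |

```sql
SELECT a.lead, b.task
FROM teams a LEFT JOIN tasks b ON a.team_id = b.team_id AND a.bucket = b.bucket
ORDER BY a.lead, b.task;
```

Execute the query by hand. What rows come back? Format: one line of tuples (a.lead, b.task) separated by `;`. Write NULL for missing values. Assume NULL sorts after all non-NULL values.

(Frank, NULL); (Frank, NULL); (Liam, NULL); (Nora, NULL); (Nora, NULL); (Pia, NULL); (Quinn, Review); (NULL, NULL); (NULL, NULL)

LEFT JOIN keeps every row from `teams`; unmatched rows get NULL for `tasks`'s columns.
Matching on a.team_id = b.team_id AND a.bucket = b.bucket. A NULL in a compared column never satisfies the condition.
Matched pairs: 1; unmatched a rows kept: 8.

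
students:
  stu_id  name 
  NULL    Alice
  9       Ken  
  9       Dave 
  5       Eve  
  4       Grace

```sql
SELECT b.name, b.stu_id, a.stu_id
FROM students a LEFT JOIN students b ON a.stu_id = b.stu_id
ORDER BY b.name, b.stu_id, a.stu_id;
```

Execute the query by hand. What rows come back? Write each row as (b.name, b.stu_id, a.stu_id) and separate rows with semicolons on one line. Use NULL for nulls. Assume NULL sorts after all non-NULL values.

(Dave, 9, 9); (Dave, 9, 9); (Eve, 5, 5); (Grace, 4, 4); (Ken, 9, 9); (Ken, 9, 9); (NULL, NULL, NULL)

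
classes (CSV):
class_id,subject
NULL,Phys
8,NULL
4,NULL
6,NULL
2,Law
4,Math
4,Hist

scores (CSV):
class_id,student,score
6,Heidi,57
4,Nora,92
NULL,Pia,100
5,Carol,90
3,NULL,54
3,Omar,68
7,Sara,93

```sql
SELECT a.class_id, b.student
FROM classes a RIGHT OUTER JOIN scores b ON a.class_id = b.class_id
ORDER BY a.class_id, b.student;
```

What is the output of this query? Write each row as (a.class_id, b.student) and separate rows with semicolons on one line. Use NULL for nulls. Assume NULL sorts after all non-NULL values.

RIGHT JOIN keeps every row from `scores`; unmatched rows get NULL for `classes`'s columns.
Matching on a.class_id = b.class_id. A NULL in a compared column never satisfies the condition.
- a row (class_id=NULL): no match.
- a row (class_id=8): no match.
- a row (class_id=4): matches 1 b row(s) → 1 output row(s).
- a row (class_id=6): matches 1 b row(s) → 1 output row(s).
- a row (class_id=2): no match.
- a row (class_id=4): matches 1 b row(s) → 1 output row(s).
- a row (class_id=4): matches 1 b row(s) → 1 output row(s).
- 5 row(s) from b found no a partner → padded with NULL.
After projecting and ordering:
a.class_id | b.student
4 | Nora
4 | Nora
4 | Nora
6 | Heidi
NULL | Carol
NULL | Omar
NULL | Pia
NULL | Sara
NULL | NULL

(4, Nora); (4, Nora); (4, Nora); (6, Heidi); (NULL, Carol); (NULL, Omar); (NULL, Pia); (NULL, Sara); (NULL, NULL)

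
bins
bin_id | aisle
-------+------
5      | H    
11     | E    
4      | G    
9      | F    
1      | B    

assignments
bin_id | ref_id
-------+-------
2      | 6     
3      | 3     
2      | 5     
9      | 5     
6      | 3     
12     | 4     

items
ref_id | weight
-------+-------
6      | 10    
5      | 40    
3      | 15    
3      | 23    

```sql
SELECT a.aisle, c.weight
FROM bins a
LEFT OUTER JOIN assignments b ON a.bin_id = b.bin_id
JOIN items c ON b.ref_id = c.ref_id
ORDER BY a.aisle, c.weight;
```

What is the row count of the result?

1

Evaluate left to right. First `bins a LEFT JOIN assignments b` on bin_id: 5 row(s).
Then INNER JOIN `items c` on ref_id: keep only rows whose b.ref_id appears in c.
Result: 1 row(s).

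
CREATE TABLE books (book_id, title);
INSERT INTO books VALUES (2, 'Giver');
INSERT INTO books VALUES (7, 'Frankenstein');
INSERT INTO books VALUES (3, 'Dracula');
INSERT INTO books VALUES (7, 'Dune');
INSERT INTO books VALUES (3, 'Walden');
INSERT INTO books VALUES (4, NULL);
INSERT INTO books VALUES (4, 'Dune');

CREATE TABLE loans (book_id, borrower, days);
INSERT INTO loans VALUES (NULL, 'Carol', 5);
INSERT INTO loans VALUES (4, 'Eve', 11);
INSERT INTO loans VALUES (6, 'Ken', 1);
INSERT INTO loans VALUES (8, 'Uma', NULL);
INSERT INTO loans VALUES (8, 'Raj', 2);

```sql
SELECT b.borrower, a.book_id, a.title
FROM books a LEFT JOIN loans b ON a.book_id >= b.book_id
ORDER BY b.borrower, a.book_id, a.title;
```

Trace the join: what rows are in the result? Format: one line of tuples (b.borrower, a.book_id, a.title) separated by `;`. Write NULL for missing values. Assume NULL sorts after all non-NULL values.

(Eve, 4, Dune); (Eve, 4, NULL); (Eve, 7, Dune); (Eve, 7, Frankenstein); (Ken, 7, Dune); (Ken, 7, Frankenstein); (NULL, 2, Giver); (NULL, 3, Dracula); (NULL, 3, Walden)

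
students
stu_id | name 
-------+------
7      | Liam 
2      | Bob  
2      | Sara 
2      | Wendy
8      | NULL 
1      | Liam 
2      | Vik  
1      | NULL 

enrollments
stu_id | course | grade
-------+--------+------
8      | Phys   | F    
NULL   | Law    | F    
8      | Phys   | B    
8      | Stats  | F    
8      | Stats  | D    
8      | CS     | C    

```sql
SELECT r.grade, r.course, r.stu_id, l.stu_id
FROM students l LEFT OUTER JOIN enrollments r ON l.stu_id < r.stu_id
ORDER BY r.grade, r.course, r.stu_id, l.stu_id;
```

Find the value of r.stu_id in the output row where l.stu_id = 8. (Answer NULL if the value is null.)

LEFT JOIN keeps every row from `students`; unmatched rows get NULL for `enrollments`'s columns.
Matching on l.stu_id < r.stu_id. A NULL in a compared column never satisfies the condition.
- l (stu_id=7) pairs with 5 row(s) of r.
- l (stu_id=2) pairs with 5 row(s) of r.
- l (stu_id=2) pairs with 5 row(s) of r.
- l (stu_id=2) pairs with 5 row(s) of r.
- l (stu_id=8) has no partner → padded with NULL.
- l (stu_id=1) pairs with 5 row(s) of r.
- l (stu_id=2) pairs with 5 row(s) of r.
- l (stu_id=1) pairs with 5 row(s) of r.

NULL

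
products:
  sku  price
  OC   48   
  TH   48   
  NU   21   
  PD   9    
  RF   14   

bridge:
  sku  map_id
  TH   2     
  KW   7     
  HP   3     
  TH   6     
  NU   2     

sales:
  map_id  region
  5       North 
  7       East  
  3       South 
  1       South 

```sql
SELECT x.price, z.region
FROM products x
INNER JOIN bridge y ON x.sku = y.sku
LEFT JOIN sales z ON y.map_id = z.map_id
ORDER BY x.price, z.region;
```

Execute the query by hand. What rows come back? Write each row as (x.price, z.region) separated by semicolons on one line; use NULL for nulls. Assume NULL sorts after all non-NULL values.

Joins associate left-to-right: products INNER JOIN bridge on sku gives 3 intermediate row(s).
Then LEFT JOIN `sales z` on map_id: each of those 3 rows is kept; rows whose y.map_id has no match in z get NULL for z's columns.

(21, NULL); (48, NULL); (48, NULL)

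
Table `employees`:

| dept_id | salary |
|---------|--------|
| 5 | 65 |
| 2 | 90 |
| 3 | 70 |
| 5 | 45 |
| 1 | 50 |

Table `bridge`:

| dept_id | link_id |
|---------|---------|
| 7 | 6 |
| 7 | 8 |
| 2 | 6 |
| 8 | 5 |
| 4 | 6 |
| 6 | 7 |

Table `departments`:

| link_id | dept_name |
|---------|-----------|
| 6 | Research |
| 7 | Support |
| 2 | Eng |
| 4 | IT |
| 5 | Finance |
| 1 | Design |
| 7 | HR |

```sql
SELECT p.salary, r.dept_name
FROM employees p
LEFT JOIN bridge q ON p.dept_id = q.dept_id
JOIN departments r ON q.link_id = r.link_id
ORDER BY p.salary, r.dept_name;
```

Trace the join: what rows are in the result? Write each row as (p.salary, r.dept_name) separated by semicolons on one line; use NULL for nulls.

(90, Research)

Joins associate left-to-right: employees LEFT JOIN bridge on dept_id gives 5 intermediate row(s).
Then INNER JOIN `departments r` on link_id: keep only rows whose q.link_id appears in r.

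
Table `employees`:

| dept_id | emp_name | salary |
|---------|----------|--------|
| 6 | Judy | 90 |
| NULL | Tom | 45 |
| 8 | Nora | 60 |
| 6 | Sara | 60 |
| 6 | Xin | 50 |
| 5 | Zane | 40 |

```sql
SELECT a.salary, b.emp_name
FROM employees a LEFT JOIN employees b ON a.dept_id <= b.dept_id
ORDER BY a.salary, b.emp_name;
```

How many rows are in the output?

19

LEFT JOIN keeps every row from `employees a`; unmatched rows get NULL for `employees b`'s columns.
Matching on a.dept_id <= b.dept_id. A NULL in a compared column never satisfies the condition.
Matched pairs: 18; unmatched a rows kept: 1.
Total: 18 matched + 1 padded = 19 rows.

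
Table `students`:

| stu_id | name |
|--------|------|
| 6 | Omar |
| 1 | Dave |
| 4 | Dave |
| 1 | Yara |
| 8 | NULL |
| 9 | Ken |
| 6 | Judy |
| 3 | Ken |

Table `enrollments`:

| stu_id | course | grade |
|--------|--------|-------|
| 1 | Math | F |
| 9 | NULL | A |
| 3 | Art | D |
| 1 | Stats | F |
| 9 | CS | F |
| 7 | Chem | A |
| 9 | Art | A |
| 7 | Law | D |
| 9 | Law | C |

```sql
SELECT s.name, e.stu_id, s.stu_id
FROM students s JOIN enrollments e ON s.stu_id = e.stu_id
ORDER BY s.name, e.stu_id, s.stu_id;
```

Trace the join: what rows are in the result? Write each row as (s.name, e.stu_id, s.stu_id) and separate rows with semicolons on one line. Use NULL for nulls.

INNER JOIN keeps only pairs where the ON condition holds.
Matching on s.stu_id = e.stu_id.
- s row (stu_id=6): no match → dropped.
- s row (stu_id=1): matches 2 e row(s) → 2 output row(s).
- s row (stu_id=4): no match → dropped.
- s row (stu_id=1): matches 2 e row(s) → 2 output row(s).
- s row (stu_id=8): no match → dropped.
- s row (stu_id=9): matches 4 e row(s) → 4 output row(s).
- s row (stu_id=6): no match → dropped.
- s row (stu_id=3): matches 1 e row(s) → 1 output row(s).
After projecting and ordering:
s.name | e.stu_id | s.stu_id
Dave | 1 | 1
Dave | 1 | 1
Ken | 3 | 3
Ken | 9 | 9
Ken | 9 | 9
Ken | 9 | 9
Ken | 9 | 9
Yara | 1 | 1
Yara | 1 | 1

(Dave, 1, 1); (Dave, 1, 1); (Ken, 3, 3); (Ken, 9, 9); (Ken, 9, 9); (Ken, 9, 9); (Ken, 9, 9); (Yara, 1, 1); (Yara, 1, 1)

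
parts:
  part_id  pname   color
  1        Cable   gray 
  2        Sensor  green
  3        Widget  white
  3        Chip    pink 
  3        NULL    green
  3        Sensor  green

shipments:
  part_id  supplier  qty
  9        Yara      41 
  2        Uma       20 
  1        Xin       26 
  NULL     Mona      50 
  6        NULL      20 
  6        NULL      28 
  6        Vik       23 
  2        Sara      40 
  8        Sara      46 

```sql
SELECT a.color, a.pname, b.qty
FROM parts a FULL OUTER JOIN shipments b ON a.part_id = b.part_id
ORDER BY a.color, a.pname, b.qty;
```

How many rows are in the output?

13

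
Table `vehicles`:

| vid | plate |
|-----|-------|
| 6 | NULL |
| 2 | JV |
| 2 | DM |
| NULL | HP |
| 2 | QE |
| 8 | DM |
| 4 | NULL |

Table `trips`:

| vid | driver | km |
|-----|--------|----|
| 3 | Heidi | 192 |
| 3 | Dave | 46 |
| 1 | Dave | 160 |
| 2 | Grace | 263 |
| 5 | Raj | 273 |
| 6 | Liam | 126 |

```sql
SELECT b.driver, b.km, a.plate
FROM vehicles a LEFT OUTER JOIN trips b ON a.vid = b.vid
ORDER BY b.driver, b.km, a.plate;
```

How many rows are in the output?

7

LEFT JOIN keeps every row from `vehicles`; unmatched rows get NULL for `trips`'s columns.
Matching on a.vid = b.vid. A NULL in a compared column never satisfies the condition.
Matched pairs: 4; unmatched a rows kept: 3.
Total: 4 matched + 3 padded = 7 rows.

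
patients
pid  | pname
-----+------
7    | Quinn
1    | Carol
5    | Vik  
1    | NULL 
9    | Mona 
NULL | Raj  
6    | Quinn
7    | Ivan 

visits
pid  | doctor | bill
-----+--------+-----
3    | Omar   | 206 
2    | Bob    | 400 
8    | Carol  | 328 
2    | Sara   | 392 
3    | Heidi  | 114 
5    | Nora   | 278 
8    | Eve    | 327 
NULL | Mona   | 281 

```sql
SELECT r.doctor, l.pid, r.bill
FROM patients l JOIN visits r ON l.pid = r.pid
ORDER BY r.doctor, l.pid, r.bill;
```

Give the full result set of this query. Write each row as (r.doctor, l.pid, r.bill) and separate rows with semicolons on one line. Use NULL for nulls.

(Nora, 5, 278)

INNER JOIN keeps only pairs where the ON condition holds.
Matching on l.pid = r.pid. A NULL in a compared column never satisfies the condition.
Matched pairs: 1.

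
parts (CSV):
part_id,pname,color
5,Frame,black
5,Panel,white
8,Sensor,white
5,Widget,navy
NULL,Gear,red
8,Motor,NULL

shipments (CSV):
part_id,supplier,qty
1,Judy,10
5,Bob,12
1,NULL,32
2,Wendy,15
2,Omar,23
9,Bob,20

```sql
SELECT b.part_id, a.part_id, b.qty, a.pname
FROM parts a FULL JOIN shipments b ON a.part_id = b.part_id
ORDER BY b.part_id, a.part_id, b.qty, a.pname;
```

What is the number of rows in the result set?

11

FULL OUTER JOIN keeps every row from both sides; unmatched rows get NULL for the other side's columns.
Matching on a.part_id = b.part_id. A NULL in a compared column never satisfies the condition.
- a (part_id=5) pairs with 1 row(s) of b.
- a (part_id=5) pairs with 1 row(s) of b.
- a (part_id=8) has no partner → padded with NULL.
- a (part_id=5) pairs with 1 row(s) of b.
- a (part_id=NULL) has no partner → padded with NULL.
- a (part_id=8) has no partner → padded with NULL.
- 5 row(s) from b found no a partner → padded with NULL.
Total: 3 matched + 8 padded = 11 rows.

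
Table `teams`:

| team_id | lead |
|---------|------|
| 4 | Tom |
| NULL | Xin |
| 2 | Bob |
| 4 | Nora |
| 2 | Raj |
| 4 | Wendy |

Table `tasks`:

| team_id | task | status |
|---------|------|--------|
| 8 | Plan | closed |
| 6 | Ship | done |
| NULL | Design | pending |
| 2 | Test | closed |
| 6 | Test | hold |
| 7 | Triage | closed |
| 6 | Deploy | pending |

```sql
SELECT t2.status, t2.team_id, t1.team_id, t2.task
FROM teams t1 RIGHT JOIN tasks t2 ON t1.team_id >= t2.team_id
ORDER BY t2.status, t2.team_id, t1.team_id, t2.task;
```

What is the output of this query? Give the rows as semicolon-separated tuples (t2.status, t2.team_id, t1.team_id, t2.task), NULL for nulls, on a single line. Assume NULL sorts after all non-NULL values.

RIGHT JOIN keeps every row from `tasks`; unmatched rows get NULL for `teams`'s columns.
Matching on t1.team_id >= t2.team_id. A NULL in a compared column never satisfies the condition.
Matched pairs: 5; unmatched t2 rows kept: 6.

(closed, 2, 2, Test); (closed, 2, 2, Test); (closed, 2, 4, Test); (closed, 2, 4, Test); (closed, 2, 4, Test); (closed, 7, NULL, Triage); (closed, 8, NULL, Plan); (done, 6, NULL, Ship); (hold, 6, NULL, Test); (pending, 6, NULL, Deploy); (pending, NULL, NULL, Design)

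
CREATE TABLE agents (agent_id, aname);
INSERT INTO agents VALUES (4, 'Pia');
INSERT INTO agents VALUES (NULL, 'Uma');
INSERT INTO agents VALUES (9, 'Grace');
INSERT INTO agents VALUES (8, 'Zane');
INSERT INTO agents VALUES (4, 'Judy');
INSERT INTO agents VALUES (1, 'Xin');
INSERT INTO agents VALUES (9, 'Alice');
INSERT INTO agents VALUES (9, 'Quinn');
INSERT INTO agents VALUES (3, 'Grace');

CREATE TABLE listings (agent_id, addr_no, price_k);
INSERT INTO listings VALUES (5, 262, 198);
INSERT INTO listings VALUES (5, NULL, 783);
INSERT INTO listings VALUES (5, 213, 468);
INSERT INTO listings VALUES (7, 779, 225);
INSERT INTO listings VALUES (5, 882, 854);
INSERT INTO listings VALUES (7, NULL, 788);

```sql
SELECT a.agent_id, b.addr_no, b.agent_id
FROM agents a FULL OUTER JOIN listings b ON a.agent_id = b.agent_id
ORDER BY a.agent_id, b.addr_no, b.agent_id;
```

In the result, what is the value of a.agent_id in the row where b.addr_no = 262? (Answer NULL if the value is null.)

NULL

FULL OUTER JOIN keeps every row from both sides; unmatched rows get NULL for the other side's columns.
Matching on a.agent_id = b.agent_id. A NULL in a compared column never satisfies the condition.
Matched pairs: 0; unmatched a rows kept: 9; unmatched b rows kept: 6.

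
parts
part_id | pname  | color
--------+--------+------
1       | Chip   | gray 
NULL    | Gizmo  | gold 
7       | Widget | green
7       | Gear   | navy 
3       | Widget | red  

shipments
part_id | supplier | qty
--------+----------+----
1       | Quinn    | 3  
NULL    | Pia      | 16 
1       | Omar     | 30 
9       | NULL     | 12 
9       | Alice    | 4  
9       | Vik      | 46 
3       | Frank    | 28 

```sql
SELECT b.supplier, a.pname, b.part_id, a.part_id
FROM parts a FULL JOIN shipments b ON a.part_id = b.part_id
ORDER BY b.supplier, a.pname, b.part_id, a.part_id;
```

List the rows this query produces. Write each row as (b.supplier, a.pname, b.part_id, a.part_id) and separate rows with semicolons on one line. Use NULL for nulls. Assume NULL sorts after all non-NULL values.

(Alice, NULL, 9, NULL); (Frank, Widget, 3, 3); (Omar, Chip, 1, 1); (Pia, NULL, NULL, NULL); (Quinn, Chip, 1, 1); (Vik, NULL, 9, NULL); (NULL, Gear, NULL, 7); (NULL, Gizmo, NULL, NULL); (NULL, Widget, NULL, 7); (NULL, NULL, 9, NULL)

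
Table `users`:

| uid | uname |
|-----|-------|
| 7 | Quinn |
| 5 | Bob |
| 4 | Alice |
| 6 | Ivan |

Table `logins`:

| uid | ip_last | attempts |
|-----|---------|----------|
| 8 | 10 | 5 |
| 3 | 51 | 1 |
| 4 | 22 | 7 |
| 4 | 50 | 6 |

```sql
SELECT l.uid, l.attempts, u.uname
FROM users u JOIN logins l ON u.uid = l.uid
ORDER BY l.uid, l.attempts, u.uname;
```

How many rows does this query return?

INNER JOIN keeps only pairs where the ON condition holds.
Matching on u.uid = l.uid.
- u (uid=7) has no partner → excluded.
- u (uid=5) has no partner → excluded.
- u (uid=4) pairs with 2 row(s) of l.
- u (uid=6) has no partner → excluded.
Total: 2 rows.

2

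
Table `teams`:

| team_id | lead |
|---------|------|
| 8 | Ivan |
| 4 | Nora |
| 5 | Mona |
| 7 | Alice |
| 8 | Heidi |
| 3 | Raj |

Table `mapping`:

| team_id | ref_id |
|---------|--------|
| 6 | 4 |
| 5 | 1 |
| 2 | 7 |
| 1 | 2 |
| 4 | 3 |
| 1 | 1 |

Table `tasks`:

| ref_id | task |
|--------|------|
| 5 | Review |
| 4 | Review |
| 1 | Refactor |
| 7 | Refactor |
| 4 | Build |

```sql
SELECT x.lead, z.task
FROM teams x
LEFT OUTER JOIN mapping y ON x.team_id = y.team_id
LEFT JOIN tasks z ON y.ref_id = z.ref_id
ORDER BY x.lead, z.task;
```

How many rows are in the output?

6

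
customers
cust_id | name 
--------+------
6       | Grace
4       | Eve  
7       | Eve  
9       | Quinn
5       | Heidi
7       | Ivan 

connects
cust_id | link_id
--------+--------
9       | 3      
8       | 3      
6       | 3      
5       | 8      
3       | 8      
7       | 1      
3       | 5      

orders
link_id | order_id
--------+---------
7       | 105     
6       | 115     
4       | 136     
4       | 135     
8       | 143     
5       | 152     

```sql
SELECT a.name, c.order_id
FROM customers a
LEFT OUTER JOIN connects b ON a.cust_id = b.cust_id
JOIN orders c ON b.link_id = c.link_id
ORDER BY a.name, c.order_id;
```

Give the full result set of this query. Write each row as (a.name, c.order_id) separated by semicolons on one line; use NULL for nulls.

Joins associate left-to-right: customers LEFT JOIN connects on cust_id gives 6 intermediate row(s).
Then INNER JOIN `orders c` on link_id: keep only rows whose b.link_id appears in c.

(Heidi, 143)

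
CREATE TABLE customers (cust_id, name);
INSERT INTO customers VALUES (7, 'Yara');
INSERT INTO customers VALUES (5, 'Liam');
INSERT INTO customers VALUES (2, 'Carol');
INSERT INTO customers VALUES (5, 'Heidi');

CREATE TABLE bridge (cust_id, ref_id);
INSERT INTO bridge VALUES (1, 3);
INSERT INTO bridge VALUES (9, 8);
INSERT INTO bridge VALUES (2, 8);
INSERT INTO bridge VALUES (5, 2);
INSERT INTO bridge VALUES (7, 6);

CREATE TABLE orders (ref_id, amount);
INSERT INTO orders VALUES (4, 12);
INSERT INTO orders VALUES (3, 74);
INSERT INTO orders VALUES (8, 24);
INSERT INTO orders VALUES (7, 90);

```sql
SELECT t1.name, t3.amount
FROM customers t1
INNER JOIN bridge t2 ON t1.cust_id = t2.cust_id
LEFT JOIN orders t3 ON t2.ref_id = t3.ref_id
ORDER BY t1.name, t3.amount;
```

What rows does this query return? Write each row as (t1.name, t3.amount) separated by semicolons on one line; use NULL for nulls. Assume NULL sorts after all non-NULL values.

Evaluate left to right. First `customers t1 INNER JOIN bridge t2` on cust_id: 4 row(s).
Then LEFT JOIN `orders t3` on ref_id: each of those 4 rows is kept; rows whose t2.ref_id has no match in t3 get NULL for t3's columns.

(Carol, 24); (Heidi, NULL); (Liam, NULL); (Yara, NULL)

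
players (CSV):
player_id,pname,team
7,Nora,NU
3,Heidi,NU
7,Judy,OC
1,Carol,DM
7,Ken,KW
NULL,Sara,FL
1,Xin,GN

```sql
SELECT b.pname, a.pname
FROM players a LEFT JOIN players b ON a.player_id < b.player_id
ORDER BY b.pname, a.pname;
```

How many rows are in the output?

15

LEFT JOIN keeps every row from `players a`; unmatched rows get NULL for `players b`'s columns.
Matching on a.player_id < b.player_id. A NULL in a compared column never satisfies the condition.
- a[0] player_id=7 → no match; kept with NULLs on the b side.
- a[1] player_id=3 → 3 match(es) in b → 3 row(s).
- a[2] player_id=7 → no match; kept with NULLs on the b side.
- a[3] player_id=1 → 4 match(es) in b → 4 row(s).
- a[4] player_id=7 → no match; kept with NULLs on the b side.
- a[5] player_id=NULL → no match; kept with NULLs on the b side.
- a[6] player_id=1 → 4 match(es) in b → 4 row(s).
Total: 11 matched + 4 padded = 15 rows.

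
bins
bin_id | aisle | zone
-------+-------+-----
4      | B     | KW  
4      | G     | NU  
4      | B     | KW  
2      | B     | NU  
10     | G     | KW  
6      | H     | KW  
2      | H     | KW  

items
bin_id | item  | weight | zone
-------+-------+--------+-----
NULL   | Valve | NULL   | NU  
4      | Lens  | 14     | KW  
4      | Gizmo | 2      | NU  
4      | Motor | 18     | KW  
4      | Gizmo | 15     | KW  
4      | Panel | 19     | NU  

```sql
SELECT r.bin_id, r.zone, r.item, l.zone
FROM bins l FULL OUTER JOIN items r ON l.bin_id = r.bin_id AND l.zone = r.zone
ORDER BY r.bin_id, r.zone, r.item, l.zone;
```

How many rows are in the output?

13

FULL OUTER JOIN keeps every row from both sides; unmatched rows get NULL for the other side's columns.
Matching on l.bin_id = r.bin_id AND l.zone = r.zone. A NULL in a compared column never satisfies the condition.
- l row (bin_id=4, zone=KW): matches 3 r row(s) → 3 output row(s).
- l row (bin_id=4, zone=NU): matches 2 r row(s) → 2 output row(s).
- l row (bin_id=4, zone=KW): matches 3 r row(s) → 3 output row(s).
- l row (bin_id=2, zone=NU): no match → kept, r columns NULL.
- l row (bin_id=10, zone=KW): no match → kept, r columns NULL.
- l row (bin_id=6, zone=KW): no match → kept, r columns NULL.
- l row (bin_id=2, zone=KW): no match → kept, r columns NULL.
- 1 row(s) from r found no l partner → padded with NULL.
Total: 8 matched + 5 padded = 13 rows.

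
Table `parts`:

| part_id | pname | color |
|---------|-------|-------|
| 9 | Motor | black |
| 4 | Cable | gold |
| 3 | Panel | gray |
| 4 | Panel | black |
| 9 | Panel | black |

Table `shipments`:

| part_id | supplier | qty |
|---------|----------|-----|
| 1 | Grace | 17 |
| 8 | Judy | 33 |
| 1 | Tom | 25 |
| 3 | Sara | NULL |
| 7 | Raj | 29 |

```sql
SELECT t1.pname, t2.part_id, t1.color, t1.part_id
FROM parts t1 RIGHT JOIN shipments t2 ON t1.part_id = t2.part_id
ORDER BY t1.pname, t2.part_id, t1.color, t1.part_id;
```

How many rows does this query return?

RIGHT JOIN keeps every row from `shipments`; unmatched rows get NULL for `parts`'s columns.
Matching on t1.part_id = t2.part_id.
- t1 (part_id=9) has no partner in t2.
- t1 (part_id=4) has no partner in t2.
- t1 (part_id=3) pairs with 1 row(s) of t2.
- t1 (part_id=4) has no partner in t2.
- t1 (part_id=9) has no partner in t2.
- 4 t2 row(s) had no t1 match → kept, t1 columns NULL.
Total: 1 matched + 4 padded = 5 rows.

5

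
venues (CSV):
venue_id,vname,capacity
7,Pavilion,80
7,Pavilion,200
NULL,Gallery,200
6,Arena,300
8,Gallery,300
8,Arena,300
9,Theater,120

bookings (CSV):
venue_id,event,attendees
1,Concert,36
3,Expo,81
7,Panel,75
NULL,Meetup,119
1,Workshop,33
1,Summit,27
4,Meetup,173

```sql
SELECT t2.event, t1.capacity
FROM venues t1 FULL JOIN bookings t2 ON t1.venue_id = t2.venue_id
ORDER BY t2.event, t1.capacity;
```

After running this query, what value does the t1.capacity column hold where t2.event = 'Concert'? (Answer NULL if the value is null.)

NULL

FULL OUTER JOIN keeps every row from both sides; unmatched rows get NULL for the other side's columns.
Matching on t1.venue_id = t2.venue_id. A NULL in a compared column never satisfies the condition.
- t1 row (venue_id=7): matches 1 t2 row(s) → 1 output row(s).
- t1 row (venue_id=7): matches 1 t2 row(s) → 1 output row(s).
- t1 row (venue_id=NULL): no match → kept, t2 columns NULL.
- t1 row (venue_id=6): no match → kept, t2 columns NULL.
- t1 row (venue_id=8): no match → kept, t2 columns NULL.
- t1 row (venue_id=8): no match → kept, t2 columns NULL.
- t1 row (venue_id=9): no match → kept, t2 columns NULL.
- 6 t2 row(s) had no t1 match → kept, t1 columns NULL.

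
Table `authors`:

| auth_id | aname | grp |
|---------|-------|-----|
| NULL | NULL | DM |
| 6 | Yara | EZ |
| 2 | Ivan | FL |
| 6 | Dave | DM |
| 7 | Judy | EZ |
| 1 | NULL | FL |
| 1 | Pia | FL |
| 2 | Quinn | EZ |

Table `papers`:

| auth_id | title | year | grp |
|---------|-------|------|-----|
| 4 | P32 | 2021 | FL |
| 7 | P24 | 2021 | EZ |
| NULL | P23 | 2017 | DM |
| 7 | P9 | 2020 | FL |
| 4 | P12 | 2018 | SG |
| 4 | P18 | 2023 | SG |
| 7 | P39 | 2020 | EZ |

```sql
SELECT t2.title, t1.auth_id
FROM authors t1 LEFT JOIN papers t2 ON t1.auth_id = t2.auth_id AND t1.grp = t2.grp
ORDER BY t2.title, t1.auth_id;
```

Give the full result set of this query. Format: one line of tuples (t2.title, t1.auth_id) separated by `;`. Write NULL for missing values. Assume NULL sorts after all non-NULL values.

LEFT JOIN keeps every row from `authors`; unmatched rows get NULL for `papers`'s columns.
Matching on t1.auth_id = t2.auth_id AND t1.grp = t2.grp. A NULL in a compared column never satisfies the condition.
Matched pairs: 2; unmatched t1 rows kept: 7.

(P24, 7); (P39, 7); (NULL, 1); (NULL, 1); (NULL, 2); (NULL, 2); (NULL, 6); (NULL, 6); (NULL, NULL)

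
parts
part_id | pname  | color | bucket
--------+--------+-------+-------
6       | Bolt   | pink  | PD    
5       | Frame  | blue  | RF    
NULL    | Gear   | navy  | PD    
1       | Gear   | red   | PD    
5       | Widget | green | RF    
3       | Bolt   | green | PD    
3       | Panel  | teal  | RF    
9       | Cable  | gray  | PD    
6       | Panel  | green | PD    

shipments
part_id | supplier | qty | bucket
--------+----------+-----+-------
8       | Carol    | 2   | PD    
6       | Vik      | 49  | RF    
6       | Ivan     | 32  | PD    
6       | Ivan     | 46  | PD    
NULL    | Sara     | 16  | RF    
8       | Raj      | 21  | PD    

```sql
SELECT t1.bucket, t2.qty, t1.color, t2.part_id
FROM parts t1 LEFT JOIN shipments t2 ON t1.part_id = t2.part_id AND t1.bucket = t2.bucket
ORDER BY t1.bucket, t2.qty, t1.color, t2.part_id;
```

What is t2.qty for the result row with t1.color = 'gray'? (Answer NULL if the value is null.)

NULL

LEFT JOIN keeps every row from `parts`; unmatched rows get NULL for `shipments`'s columns.
Matching on t1.part_id = t2.part_id AND t1.bucket = t2.bucket. A NULL in a compared column never satisfies the condition.
- t1 row (part_id=6, bucket=PD): matches 2 t2 row(s) → 2 output row(s).
- t1 row (part_id=5, bucket=RF): no match → kept, t2 columns NULL.
- t1 row (part_id=NULL, bucket=PD): no match → kept, t2 columns NULL.
- t1 row (part_id=1, bucket=PD): no match → kept, t2 columns NULL.
- t1 row (part_id=5, bucket=RF): no match → kept, t2 columns NULL.
- t1 row (part_id=3, bucket=PD): no match → kept, t2 columns NULL.
- t1 row (part_id=3, bucket=RF): no match → kept, t2 columns NULL.
- t1 row (part_id=9, bucket=PD): no match → kept, t2 columns NULL.
- t1 row (part_id=6, bucket=PD): matches 2 t2 row(s) → 2 output row(s).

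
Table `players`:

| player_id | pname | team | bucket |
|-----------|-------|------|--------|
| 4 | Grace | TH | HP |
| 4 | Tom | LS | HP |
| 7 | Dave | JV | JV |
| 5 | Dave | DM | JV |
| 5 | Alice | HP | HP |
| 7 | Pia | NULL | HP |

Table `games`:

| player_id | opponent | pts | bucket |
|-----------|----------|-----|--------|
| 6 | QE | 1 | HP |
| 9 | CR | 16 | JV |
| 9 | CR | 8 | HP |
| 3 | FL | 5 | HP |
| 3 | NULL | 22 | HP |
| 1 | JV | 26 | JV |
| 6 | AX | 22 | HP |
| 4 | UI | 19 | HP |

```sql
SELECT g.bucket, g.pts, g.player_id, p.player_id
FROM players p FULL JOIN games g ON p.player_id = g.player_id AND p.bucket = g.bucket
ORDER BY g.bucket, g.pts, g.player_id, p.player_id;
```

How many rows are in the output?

13

FULL OUTER JOIN keeps every row from both sides; unmatched rows get NULL for the other side's columns.
Matching on p.player_id = g.player_id AND p.bucket = g.bucket.
Matched pairs: 2; unmatched p rows kept: 4; unmatched g rows kept: 7.
Total: 2 matched + 11 padded = 13 rows.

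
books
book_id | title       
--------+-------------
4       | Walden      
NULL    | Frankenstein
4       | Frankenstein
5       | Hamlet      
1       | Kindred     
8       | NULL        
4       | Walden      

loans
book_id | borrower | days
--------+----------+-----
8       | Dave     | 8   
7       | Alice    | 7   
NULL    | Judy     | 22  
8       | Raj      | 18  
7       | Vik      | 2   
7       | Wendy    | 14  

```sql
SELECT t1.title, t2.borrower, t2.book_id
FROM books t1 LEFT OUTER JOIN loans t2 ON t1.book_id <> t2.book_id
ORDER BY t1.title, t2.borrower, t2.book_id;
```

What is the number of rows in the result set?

29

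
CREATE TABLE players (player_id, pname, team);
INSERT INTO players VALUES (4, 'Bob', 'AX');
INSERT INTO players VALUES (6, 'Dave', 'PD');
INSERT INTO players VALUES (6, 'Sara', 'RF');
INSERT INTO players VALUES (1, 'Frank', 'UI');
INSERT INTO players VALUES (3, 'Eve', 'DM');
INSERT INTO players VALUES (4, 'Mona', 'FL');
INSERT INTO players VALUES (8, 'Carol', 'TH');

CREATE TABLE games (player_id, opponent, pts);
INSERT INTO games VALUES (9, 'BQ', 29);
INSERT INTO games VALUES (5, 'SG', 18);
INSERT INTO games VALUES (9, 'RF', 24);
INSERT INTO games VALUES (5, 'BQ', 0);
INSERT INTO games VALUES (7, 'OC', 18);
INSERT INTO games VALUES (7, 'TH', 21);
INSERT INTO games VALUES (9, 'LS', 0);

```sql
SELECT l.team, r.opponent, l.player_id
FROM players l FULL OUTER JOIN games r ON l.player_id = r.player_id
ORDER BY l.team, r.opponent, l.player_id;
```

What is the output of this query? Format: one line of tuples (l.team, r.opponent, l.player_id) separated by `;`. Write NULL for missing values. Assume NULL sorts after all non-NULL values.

FULL OUTER JOIN keeps every row from both sides; unmatched rows get NULL for the other side's columns.
Matching on l.player_id = r.player_id.
- l (player_id=4) has no partner → padded with NULL.
- l (player_id=6) has no partner → padded with NULL.
- l (player_id=6) has no partner → padded with NULL.
- l (player_id=1) has no partner → padded with NULL.
- l (player_id=3) has no partner → padded with NULL.
- l (player_id=4) has no partner → padded with NULL.
- l (player_id=8) has no partner → padded with NULL.
- plus 7 unmatched r row(s), each kept with NULL l columns.

(AX, NULL, 4); (DM, NULL, 3); (FL, NULL, 4); (PD, NULL, 6); (RF, NULL, 6); (TH, NULL, 8); (UI, NULL, 1); (NULL, BQ, NULL); (NULL, BQ, NULL); (NULL, LS, NULL); (NULL, OC, NULL); (NULL, RF, NULL); (NULL, SG, NULL); (NULL, TH, NULL)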